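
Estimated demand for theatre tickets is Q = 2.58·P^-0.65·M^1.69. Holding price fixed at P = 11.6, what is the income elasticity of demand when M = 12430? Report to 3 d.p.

For a multiplicative demand Q = A·P^α·M^β, the income elasticity is β everywhere.
Here β = 1.69, so η = 1.690.

1.690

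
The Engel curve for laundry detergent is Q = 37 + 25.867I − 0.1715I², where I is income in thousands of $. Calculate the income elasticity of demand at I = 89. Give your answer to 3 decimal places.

-0.423

At I = 89: Q = 980.7115.
dQ/dI = 25.867 − 0.343I = -4.66000.
η = (dQ/dI)·(I/Q) = -4.66000 × (89/980.7115) = -0.423.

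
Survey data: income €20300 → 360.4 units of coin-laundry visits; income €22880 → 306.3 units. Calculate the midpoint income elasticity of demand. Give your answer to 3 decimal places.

ΔQ = 306.3 − 360.4 = -54.1; midpoint Q̄ = (360.4 + 306.3)/2 = 333.35.
ΔI = 22880 − 20300 = 2580; midpoint Ī = (20300 + 22880)/2 = 21590.
η = (ΔQ/Q̄) ÷ (ΔI/Ī) = (-54.1/333.35) ÷ (2580/21590) = -1.358.

-1.358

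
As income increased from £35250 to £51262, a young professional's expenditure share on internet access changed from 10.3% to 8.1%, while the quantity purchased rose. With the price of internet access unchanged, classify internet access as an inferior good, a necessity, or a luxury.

Quantity rises but the budget share falls as income rises, so 0 < η < 1.

necessity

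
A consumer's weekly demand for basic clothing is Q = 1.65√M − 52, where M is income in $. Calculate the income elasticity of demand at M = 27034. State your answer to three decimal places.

At M = 27034: Q = 219.293.
dQ/dM = 1.65/(2√M) = 0.00501763 at this income.
η = (dQ/dM)·(M/Q) = 0.00501763 × (27034/219.293) = 0.619.

0.619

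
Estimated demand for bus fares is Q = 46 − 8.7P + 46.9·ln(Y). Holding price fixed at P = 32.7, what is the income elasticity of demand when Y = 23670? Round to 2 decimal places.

At P = 32.7, Y = 23670: Q = 233.885.
Holding P constant, ∂Q/∂Y = 46.9/Y = 0.00198141.
η_Y = (∂Q/∂Y)·(Y/Q) = 0.00198141 × (23670/233.885) = 0.20.

0.20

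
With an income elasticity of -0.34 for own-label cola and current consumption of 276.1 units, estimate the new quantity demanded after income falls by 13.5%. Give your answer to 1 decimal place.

288.8

%ΔQ ≈ η × %ΔI = -0.34 × (-13.5%) = 4.59%.
New Q ≈ 276.1 × (1 + 0.0459) = 288.8.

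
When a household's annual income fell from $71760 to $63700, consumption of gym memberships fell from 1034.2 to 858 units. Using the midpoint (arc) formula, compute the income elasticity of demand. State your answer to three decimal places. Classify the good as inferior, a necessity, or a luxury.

ΔQ = 858 − 1034.2 = -176.2; midpoint Q̄ = (1034.2 + 858)/2 = 946.1.
ΔI = 63700 − 71760 = -8060; midpoint Ī = (71760 + 63700)/2 = 67730.
η = (ΔQ/Q̄) ÷ (ΔI/Ī) = (-176.2/946.1) ÷ (-8060/67730) = 1.565.
η > 1 ⇒ luxury.

1.565 (luxury)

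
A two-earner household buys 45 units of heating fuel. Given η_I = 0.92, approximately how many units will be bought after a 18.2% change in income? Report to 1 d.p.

%ΔQ ≈ η × %ΔI = 0.92 × 18.2% = 16.744%.
New Q ≈ 45 × (1 + 0.16744) = 52.5.

52.5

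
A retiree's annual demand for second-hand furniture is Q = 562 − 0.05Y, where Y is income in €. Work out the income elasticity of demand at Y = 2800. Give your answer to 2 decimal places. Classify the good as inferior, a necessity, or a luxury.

-0.33 (inferior good)

At Y = 2800: Q = 422.000.
dQ/dY = −0.05.
η = (dQ/dY)·(Y/Q) = -0.05 × (2800/422.000) = -0.33.
Since η < 0, the good is an inferior good.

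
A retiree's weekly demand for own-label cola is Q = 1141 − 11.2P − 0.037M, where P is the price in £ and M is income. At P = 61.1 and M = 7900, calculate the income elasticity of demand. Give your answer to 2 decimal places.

At P = 61.1, M = 7900: Q = 164.380.
Holding P constant, ∂Q/∂M = −0.037.
η_M = (∂Q/∂M)·(M/Q) = -0.037 × (7900/164.380) = -1.78.

-1.78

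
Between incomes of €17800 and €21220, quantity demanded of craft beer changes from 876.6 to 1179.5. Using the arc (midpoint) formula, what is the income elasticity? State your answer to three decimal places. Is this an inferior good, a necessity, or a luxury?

ΔQ = 1179.5 − 876.6 = 302.9; midpoint Q̄ = (876.6 + 1179.5)/2 = 1028.05.
ΔI = 21220 − 17800 = 3420; midpoint Ī = (17800 + 21220)/2 = 19510.
η = (ΔQ/Q̄) ÷ (ΔI/Ī) = (302.9/1028.05) ÷ (3420/19510) = 1.681.
η > 1 ⇒ luxury.

1.681 (luxury)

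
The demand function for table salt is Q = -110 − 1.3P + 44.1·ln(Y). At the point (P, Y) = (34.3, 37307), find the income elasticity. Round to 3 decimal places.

At P = 34.3, Y = 37307: Q = 309.648.
Holding P constant, ∂Q/∂Y = 44.1/Y = 0.00118208.
η_Y = (∂Q/∂Y)·(Y/Q) = 0.00118208 × (37307/309.648) = 0.142.

0.142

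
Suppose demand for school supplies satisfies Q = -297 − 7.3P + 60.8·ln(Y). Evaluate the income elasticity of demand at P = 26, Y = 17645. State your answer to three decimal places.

0.564

At P = 26, Y = 17645: Q = 107.715.
Holding P constant, ∂Q/∂Y = 60.8/Y = 0.00344574.
η_Y = (∂Q/∂Y)·(Y/Q) = 0.00344574 × (17645/107.715) = 0.564.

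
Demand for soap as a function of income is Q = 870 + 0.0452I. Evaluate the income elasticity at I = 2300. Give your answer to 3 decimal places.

0.107

At I = 2300: Q = 973.960.
dQ/dI = 0.0452.
η = (dQ/dI)·(I/Q) = 0.0452 × (2300/973.960) = 0.107.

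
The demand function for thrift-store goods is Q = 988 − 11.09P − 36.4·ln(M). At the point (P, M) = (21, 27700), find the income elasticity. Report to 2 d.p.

-0.10

At P = 21, M = 27700: Q = 382.768.
Holding P constant, ∂Q/∂M = -36.4/M = -0.00131408.
η_M = (∂Q/∂M)·(M/Q) = -0.00131408 × (27700/382.768) = -0.10.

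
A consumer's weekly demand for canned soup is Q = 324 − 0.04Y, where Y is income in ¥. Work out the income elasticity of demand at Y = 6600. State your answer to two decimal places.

At Y = 6600: Q = 60.000.
dQ/dY = −0.04.
η = (dQ/dY)·(Y/Q) = -0.04 × (6600/60.000) = -4.40.

-4.40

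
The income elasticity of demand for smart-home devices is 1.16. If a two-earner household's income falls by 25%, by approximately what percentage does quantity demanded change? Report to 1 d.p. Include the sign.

-29.0%

%ΔQ ≈ η × %ΔI = 1.16 × (-25%) = -29.0%.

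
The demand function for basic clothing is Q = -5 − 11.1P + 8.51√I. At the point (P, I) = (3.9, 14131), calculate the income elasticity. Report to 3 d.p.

At P = 3.9, I = 14131: Q = 963.327.
Holding P constant, ∂Q/∂I = 8.51/(2√I) = 0.0357942.
η_I = (∂Q/∂I)·(I/Q) = 0.0357942 × (14131/963.327) = 0.525.

0.525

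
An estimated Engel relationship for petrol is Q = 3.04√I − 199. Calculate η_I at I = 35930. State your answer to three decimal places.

0.764

At I = 35930: Q = 377.238.
dQ/dI = 3.04/(2√I) = 0.0080189 at this income.
η = (dQ/dI)·(I/Q) = 0.0080189 × (35930/377.238) = 0.764.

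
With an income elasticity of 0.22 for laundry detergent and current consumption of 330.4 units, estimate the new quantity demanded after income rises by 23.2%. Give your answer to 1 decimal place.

347.3

%ΔQ ≈ η × %ΔI = 0.22 × 23.2% = 5.104%.
New Q ≈ 330.4 × (1 + 0.05104) = 347.3.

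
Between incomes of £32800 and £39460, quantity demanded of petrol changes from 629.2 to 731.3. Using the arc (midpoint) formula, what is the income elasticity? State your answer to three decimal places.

ΔQ = 731.3 − 629.2 = 102.1; midpoint Q̄ = (629.2 + 731.3)/2 = 680.25.
ΔI = 39460 − 32800 = 6660; midpoint Ī = (32800 + 39460)/2 = 36130.
η = (ΔQ/Q̄) ÷ (ΔI/Ī) = (102.1/680.25) ÷ (6660/36130) = 0.814.

0.814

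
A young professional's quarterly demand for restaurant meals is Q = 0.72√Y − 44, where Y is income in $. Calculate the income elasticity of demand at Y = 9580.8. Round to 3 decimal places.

1.331

At Y = 9580.8: Q = 26.475.
dQ/dY = 0.72/(2√Y) = 0.00367791 at this income.
η = (dQ/dY)·(Y/Q) = 0.00367791 × (9580.8/26.475) = 1.331.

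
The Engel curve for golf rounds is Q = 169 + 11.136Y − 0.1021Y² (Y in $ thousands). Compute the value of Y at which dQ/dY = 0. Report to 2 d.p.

dQ/dY = 11.136 − 0.2042Y.
The good is inferior where dQ/dY < 0. Setting dQ/dY = 0 gives Y = 11.136 / 0.2042 = 54.53.

54.53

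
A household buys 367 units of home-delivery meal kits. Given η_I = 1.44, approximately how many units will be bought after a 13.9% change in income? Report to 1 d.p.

%ΔQ ≈ η × %ΔI = 1.44 × 13.9% = 20.016%.
New Q ≈ 367 × (1 + 0.20016) = 440.5.

440.5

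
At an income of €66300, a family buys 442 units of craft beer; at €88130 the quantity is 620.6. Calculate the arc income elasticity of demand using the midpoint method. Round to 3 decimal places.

1.189

ΔQ = 620.6 − 442 = 178.6; midpoint Q̄ = (442 + 620.6)/2 = 531.3.
ΔI = 88130 − 66300 = 21830; midpoint Ī = (66300 + 88130)/2 = 77215.
η = (ΔQ/Q̄) ÷ (ΔI/Ī) = (178.6/531.3) ÷ (21830/77215) = 1.189.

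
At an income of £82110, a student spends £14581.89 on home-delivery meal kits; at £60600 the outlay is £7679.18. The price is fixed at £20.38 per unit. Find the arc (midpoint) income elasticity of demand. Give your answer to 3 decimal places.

2.057

With a constant price, Q₁ = 14581.89/20.38 = 715.500 and Q₂ = 7679.18/20.38 = 376.800 (equivalently, work directly with expenditure since P cancels).
Midpoint %ΔQ = (7679.18 − 14581.89)/11130.54 = -0.62016; midpoint %ΔI = (60600 − 82110)/71355 = -0.30145.
η = -0.62016 / -0.30145 = 2.057.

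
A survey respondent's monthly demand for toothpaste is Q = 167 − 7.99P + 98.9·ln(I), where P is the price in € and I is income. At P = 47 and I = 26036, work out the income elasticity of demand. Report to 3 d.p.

0.124

At P = 47, I = 26036: Q = 797.010.
Holding P constant, ∂Q/∂I = 98.9/I = 0.00379859.
η_I = (∂Q/∂I)·(I/Q) = 0.00379859 × (26036/797.010) = 0.124.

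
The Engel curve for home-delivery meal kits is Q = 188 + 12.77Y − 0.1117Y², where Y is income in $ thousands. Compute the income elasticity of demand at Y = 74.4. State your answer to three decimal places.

-0.551

At Y = 74.4: Q = 519.7883.
dQ/dY = 12.77 − 0.2234Y = -3.85096.
η = (dQ/dY)·(Y/Q) = -3.85096 × (74.4/519.7883) = -0.551.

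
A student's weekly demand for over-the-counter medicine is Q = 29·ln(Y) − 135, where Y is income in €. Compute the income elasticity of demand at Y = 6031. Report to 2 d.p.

At Y = 6031: Q = 117.435.
dQ/dY = 29/Y = 0.00480849 at this income.
η = (dQ/dY)·(Y/Q) = 0.00480849 × (6031/117.435) = 0.25.

0.25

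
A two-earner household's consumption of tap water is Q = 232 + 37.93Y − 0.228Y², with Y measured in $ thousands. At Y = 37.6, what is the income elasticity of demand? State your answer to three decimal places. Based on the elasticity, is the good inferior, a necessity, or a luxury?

0.585 (necessity)

At Y = 37.6: Q = 1335.8307.
dQ/dY = 37.93 − 0.456Y = 20.78440.
η = (dQ/dY)·(Y/Q) = 20.78440 × (37.6/1335.8307) = 0.585.
0 < η < 1 ⇒ necessity.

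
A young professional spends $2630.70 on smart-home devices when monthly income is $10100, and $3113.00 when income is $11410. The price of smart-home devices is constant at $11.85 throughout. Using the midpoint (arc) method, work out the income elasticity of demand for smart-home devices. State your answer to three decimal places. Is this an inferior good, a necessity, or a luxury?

1.379 (luxury)

With a constant price, Q₁ = 2630.70/11.85 = 222.000 and Q₂ = 3113.00/11.85 = 262.700 (equivalently, work directly with expenditure since P cancels).
Midpoint %ΔQ = (3113.00 − 2630.70)/2871.85 = 0.16794; midpoint %ΔI = (11410 − 10100)/10755 = 0.12180.
η = 0.16794 / 0.12180 = 1.379.
η > 1 ⇒ luxury.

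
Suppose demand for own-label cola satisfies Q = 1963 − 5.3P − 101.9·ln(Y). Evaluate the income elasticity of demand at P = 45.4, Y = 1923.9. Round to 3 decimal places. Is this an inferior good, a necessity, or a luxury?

At P = 45.4, Y = 1923.9: Q = 951.801.
Holding P constant, ∂Q/∂Y = -101.9/Y = -0.0529653.
η_Y = (∂Q/∂Y)·(Y/Q) = -0.0529653 × (1923.9/951.801) = -0.107.
Since η < 0, this is an inferior good.

-0.107 (inferior good)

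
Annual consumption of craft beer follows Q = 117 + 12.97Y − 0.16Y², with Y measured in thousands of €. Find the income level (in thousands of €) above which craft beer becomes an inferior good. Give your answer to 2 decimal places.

dQ/dY = 12.97 − 0.32Y.
The good is inferior where dQ/dY < 0. Setting dQ/dY = 0 gives Y = 12.97 / 0.32 = 40.53.

40.53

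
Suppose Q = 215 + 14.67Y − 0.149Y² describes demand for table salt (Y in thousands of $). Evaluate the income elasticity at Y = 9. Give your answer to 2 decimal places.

0.32

At Y = 9: Q = 334.9610.
dQ/dY = 14.67 − 0.298Y = 11.98800.
η = (dQ/dY)·(Y/Q) = 11.98800 × (9/334.9610) = 0.32.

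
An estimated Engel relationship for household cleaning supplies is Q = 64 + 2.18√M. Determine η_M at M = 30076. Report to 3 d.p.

At M = 30076: Q = 442.065.
dQ/dM = 2.18/(2√M) = 0.00628516 at this income.
η = (dQ/dM)·(M/Q) = 0.00628516 × (30076/442.065) = 0.428.

0.428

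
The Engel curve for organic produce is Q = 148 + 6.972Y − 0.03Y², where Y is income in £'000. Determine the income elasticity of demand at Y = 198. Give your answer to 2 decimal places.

-2.76

At Y = 198: Q = 352.3360.
dQ/dY = 6.972 − 0.06Y = -4.90800.
η = (dQ/dY)·(Y/Q) = -4.90800 × (198/352.3360) = -2.76.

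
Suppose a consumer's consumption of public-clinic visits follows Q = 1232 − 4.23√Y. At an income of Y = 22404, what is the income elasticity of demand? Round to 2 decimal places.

-0.53

At Y = 22404: Q = 598.855.
dQ/dY = -4.23/(2√Y) = -0.0141302 at this income.
η = (dQ/dY)·(Y/Q) = -0.0141302 × (22404/598.855) = -0.53.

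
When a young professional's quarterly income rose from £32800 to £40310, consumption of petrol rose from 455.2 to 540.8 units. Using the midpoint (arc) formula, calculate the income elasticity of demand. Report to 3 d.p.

ΔQ = 540.8 − 455.2 = 85.6; midpoint Q̄ = (455.2 + 540.8)/2 = 498.
ΔI = 40310 − 32800 = 7510; midpoint Ī = (32800 + 40310)/2 = 36555.
η = (ΔQ/Q̄) ÷ (ΔI/Ī) = (85.6/498) ÷ (7510/36555) = 0.837.

0.837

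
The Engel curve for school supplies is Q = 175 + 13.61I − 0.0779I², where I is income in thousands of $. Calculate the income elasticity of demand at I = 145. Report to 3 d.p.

-2.550

At I = 145: Q = 510.6025.
dQ/dI = 13.61 − 0.1558I = -8.98100.
η = (dQ/dI)·(I/Q) = -8.98100 × (145/510.6025) = -2.550.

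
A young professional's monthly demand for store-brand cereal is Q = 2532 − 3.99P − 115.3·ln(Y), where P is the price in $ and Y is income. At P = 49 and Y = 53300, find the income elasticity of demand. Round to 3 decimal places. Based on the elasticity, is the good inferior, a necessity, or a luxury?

-0.107 (inferior good)

At P = 49, Y = 53300: Q = 1081.600.
Holding P constant, ∂Q/∂Y = -115.3/Y = -0.00216323.
η_Y = (∂Q/∂Y)·(Y/Q) = -0.00216323 × (53300/1081.600) = -0.107.
Since η < 0, this is an inferior good.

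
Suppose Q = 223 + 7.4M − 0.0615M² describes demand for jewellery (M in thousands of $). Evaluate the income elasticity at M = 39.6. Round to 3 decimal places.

0.239

At M = 39.6: Q = 419.5982.
dQ/dM = 7.4 − 0.123M = 2.52920.
η = (dQ/dM)·(M/Q) = 2.52920 × (39.6/419.5982) = 0.239.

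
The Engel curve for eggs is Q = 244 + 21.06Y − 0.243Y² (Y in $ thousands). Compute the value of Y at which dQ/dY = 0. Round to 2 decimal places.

dQ/dY = 21.06 − 0.486Y.
The good is inferior where dQ/dY < 0. Setting dQ/dY = 0 gives Y = 21.06 / 0.486 = 43.33.

43.33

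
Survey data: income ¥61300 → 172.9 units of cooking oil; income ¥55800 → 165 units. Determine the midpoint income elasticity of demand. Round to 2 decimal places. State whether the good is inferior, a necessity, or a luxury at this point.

0.50 (necessity)

ΔQ = 165 − 172.9 = -7.9; midpoint Q̄ = (172.9 + 165)/2 = 168.95.
ΔI = 55800 − 61300 = -5500; midpoint Ī = (61300 + 55800)/2 = 58550.
η = (ΔQ/Q̄) ÷ (ΔI/Ī) = (-7.9/168.95) ÷ (-5500/58550) = 0.50.
0 < η < 1 ⇒ necessity.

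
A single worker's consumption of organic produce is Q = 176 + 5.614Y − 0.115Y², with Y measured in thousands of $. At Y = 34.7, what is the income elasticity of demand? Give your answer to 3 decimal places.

-0.354

At Y = 34.7: Q = 232.3354.
dQ/dY = 5.614 − 0.23Y = -2.36700.
η = (dQ/dY)·(Y/Q) = -2.36700 × (34.7/232.3354) = -0.354.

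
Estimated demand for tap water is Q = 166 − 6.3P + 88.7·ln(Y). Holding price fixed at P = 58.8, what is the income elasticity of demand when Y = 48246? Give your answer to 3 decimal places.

0.118

At P = 58.8, Y = 48246: Q = 752.107.
Holding P constant, ∂Q/∂Y = 88.7/Y = 0.00183849.
η_Y = (∂Q/∂Y)·(Y/Q) = 0.00183849 × (48246/752.107) = 0.118.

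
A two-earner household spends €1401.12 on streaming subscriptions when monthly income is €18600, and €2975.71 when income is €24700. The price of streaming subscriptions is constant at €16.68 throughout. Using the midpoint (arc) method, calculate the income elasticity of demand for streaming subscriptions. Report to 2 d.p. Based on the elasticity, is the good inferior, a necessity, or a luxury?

With a constant price, Q₁ = 1401.12/16.68 = 84.000 and Q₂ = 2975.71/16.68 = 178.400 (equivalently, work directly with expenditure since P cancels).
Midpoint %ΔQ = (2975.71 − 1401.12)/2188.42 = 0.71951; midpoint %ΔI = (24700 − 18600)/21650 = 0.28176.
η = 0.71951 / 0.28176 = 2.55.
η > 1 ⇒ luxury.

2.55 (luxury)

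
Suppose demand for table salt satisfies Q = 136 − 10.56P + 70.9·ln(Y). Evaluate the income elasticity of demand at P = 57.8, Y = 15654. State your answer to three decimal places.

0.337

At P = 57.8, Y = 15654: Q = 210.418.
Holding P constant, ∂Q/∂Y = 70.9/Y = 0.00452919.
η_Y = (∂Q/∂Y)·(Y/Q) = 0.00452919 × (15654/210.418) = 0.337.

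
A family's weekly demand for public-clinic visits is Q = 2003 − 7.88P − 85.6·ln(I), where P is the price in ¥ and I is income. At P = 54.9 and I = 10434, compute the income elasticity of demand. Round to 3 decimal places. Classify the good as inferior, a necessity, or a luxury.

-0.110 (inferior good)

At P = 54.9, I = 10434: Q = 778.346.
Holding P constant, ∂Q/∂I = -85.6/I = -0.00820395.
η_I = (∂Q/∂I)·(I/Q) = -0.00820395 × (10434/778.346) = -0.110.
Since η < 0, this is an inferior good.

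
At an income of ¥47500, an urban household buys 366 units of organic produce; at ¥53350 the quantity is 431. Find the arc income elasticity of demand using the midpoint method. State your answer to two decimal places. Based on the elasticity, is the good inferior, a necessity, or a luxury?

1.41 (luxury)

ΔQ = 431 − 366 = 65; midpoint Q̄ = (366 + 431)/2 = 398.5.
ΔI = 53350 − 47500 = 5850; midpoint Ī = (47500 + 53350)/2 = 50425.
η = (ΔQ/Q̄) ÷ (ΔI/Ī) = (65/398.5) ÷ (5850/50425) = 1.41.
η > 1 ⇒ luxury.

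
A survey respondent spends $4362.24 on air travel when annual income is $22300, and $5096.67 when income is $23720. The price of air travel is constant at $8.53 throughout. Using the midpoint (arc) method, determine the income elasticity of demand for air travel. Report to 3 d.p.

2.516

With a constant price, Q₁ = 4362.24/8.53 = 511.400 and Q₂ = 5096.67/8.53 = 597.499 (equivalently, work directly with expenditure since P cancels).
Midpoint %ΔQ = (5096.67 − 4362.24)/4729.46 = 0.15529; midpoint %ΔI = (23720 − 22300)/23010 = 0.06171.
η = 0.15529 / 0.06171 = 2.516.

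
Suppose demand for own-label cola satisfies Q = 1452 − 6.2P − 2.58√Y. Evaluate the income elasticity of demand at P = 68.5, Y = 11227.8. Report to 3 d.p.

-0.181

At P = 68.5, Y = 11227.8: Q = 753.920.
Holding P constant, ∂Q/∂Y = -2.58/(2√Y) = -0.0121743.
η_Y = (∂Q/∂Y)·(Y/Q) = -0.0121743 × (11227.8/753.920) = -0.181.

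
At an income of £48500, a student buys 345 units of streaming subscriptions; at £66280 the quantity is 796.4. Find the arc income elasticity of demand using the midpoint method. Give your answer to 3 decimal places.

ΔQ = 796.4 − 345 = 451.4; midpoint Q̄ = (345 + 796.4)/2 = 570.7.
ΔI = 66280 − 48500 = 17780; midpoint Ī = (48500 + 66280)/2 = 57390.
η = (ΔQ/Q̄) ÷ (ΔI/Ī) = (451.4/570.7) ÷ (17780/57390) = 2.553.

2.553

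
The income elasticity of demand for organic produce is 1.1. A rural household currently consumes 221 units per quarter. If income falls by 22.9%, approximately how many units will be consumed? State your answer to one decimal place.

%ΔQ ≈ η × %ΔI = 1.1 × (-22.9%) = -25.19%.
New Q ≈ 221 × (1 − 0.2519) = 165.3.

165.3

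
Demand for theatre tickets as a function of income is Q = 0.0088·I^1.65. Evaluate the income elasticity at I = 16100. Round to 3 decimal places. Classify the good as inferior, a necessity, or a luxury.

For Q = A·I^β the income elasticity is constant and equal to β.
Here β = 1.65, so η = 1.650.
Since η > 1, the good is a luxury.

1.650 (luxury)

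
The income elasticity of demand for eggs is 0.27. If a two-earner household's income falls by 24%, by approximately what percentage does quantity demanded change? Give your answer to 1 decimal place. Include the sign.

%ΔQ ≈ η × %ΔI = 0.27 × (-24%) = -6.5%.

-6.5%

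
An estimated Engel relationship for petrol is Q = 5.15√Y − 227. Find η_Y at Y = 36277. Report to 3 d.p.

At Y = 36277: Q = 753.896.
dQ/dY = 5.15/(2√Y) = 0.0135195 at this income.
η = (dQ/dY)·(Y/Q) = 0.0135195 × (36277/753.896) = 0.651.

0.651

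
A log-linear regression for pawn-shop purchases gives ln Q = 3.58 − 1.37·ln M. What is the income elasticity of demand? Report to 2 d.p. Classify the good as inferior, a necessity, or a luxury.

In a log-linear demand, the coefficient on ln M is the income elasticity.
So η = -1.37.
η < 0 ⇒ inferior good.

-1.37 (inferior good)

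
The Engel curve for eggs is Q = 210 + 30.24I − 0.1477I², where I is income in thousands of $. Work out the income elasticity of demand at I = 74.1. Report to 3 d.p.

At I = 74.1: Q = 1639.7914.
dQ/dI = 30.24 − 0.2954I = 8.35086.
η = (dQ/dI)·(I/Q) = 8.35086 × (74.1/1639.7914) = 0.377.

0.377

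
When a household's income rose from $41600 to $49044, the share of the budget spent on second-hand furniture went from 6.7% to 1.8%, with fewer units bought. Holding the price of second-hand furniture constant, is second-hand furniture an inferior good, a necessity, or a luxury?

Quantity demanded falls as income rises, so η < 0.

inferior good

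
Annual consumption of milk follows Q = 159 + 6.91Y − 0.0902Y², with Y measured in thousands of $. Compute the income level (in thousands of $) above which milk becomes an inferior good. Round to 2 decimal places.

38.30

dQ/dY = 6.91 − 0.1804Y.
The good is inferior where dQ/dY < 0. Setting dQ/dY = 0 gives Y = 6.91 / 0.1804 = 38.30.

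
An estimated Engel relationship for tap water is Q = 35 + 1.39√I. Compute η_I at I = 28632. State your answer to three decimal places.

At I = 28632: Q = 270.202.
dQ/dI = 1.39/(2√I) = 0.00410732 at this income.
η = (dQ/dI)·(I/Q) = 0.00410732 × (28632/270.202) = 0.435.

0.435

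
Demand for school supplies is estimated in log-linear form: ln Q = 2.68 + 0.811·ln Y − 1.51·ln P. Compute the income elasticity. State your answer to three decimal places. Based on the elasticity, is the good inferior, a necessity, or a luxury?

0.811 (necessity)

In a log-linear demand, the coefficient on ln Y is the income elasticity.
So η = 0.811.
0 < η < 1 ⇒ necessity.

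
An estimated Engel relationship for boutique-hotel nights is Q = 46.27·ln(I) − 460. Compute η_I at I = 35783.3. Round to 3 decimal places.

At I = 35783.3: Q = 25.152.
dQ/dI = 46.27/I = 0.00129306 at this income.
η = (dQ/dI)·(I/Q) = 0.00129306 × (35783.3/25.152) = 1.840.

1.840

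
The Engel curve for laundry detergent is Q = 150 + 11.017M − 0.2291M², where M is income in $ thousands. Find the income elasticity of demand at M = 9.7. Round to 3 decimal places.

At M = 9.7: Q = 235.3089.
dQ/dM = 11.017 − 0.4582M = 6.57246.
η = (dQ/dM)·(M/Q) = 6.57246 × (9.7/235.3089) = 0.271.

0.271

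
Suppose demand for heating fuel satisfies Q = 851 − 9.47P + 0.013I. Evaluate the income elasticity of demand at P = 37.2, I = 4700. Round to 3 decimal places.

0.109

At P = 37.2, I = 4700: Q = 559.816.
Holding P constant, ∂Q/∂I = 0.013.
η_I = (∂Q/∂I)·(I/Q) = 0.013 × (4700/559.816) = 0.109.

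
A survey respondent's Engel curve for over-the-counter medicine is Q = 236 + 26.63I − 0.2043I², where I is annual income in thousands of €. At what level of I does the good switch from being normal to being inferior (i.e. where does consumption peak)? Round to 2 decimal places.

dQ/dI = 26.63 − 0.4086I.
The good is inferior where dQ/dI < 0. Setting dQ/dI = 0 gives I = 26.63 / 0.4086 = 65.17.

65.17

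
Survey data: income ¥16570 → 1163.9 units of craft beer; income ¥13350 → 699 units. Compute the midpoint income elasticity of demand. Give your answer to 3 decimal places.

2.319

ΔQ = 699 − 1163.9 = -464.9; midpoint Q̄ = (1163.9 + 699)/2 = 931.45.
ΔI = 13350 − 16570 = -3220; midpoint Ī = (16570 + 13350)/2 = 14960.
η = (ΔQ/Q̄) ÷ (ΔI/Ī) = (-464.9/931.45) ÷ (-3220/14960) = 2.319.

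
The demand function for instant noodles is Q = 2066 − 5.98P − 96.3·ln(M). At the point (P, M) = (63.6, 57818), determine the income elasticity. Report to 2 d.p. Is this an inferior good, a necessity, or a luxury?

-0.15 (inferior good)

At P = 63.6, M = 57818: Q = 629.737.
Holding P constant, ∂Q/∂M = -96.3/M = -0.00166557.
η_M = (∂Q/∂M)·(M/Q) = -0.00166557 × (57818/629.737) = -0.15.
Since η < 0, this is an inferior good.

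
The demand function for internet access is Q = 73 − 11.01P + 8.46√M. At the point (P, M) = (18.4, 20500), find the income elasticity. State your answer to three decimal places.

0.560

At P = 18.4, M = 20500: Q = 1081.704.
Holding P constant, ∂Q/∂M = 8.46/(2√M) = 0.0295436.
η_M = (∂Q/∂M)·(M/Q) = 0.0295436 × (20500/1081.704) = 0.560.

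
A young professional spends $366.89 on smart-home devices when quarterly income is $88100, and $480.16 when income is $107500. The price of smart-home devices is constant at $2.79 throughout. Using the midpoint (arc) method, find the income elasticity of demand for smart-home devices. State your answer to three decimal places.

1.348

With a constant price, Q₁ = 366.89/2.79 = 131.502 and Q₂ = 480.16/2.79 = 172.100 (equivalently, work directly with expenditure since P cancels).
Midpoint %ΔQ = (480.16 − 366.89)/423.53 = 0.26745; midpoint %ΔI = (107500 − 88100)/97800 = 0.19836.
η = 0.26745 / 0.19836 = 1.348.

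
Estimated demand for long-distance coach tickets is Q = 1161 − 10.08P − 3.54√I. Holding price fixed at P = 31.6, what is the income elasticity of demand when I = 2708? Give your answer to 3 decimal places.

-0.140

At P = 31.6, I = 2708: Q = 658.256.
Holding P constant, ∂Q/∂I = -3.54/(2√I) = -0.0340133.
η_I = (∂Q/∂I)·(I/Q) = -0.0340133 × (2708/658.256) = -0.140.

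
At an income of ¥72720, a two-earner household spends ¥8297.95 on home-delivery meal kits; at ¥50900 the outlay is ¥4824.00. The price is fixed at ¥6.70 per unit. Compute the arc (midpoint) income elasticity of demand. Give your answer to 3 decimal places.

1.500

With a constant price, Q₁ = 8297.95/6.70 = 1238.500 and Q₂ = 4824.00/6.70 = 720.000 (equivalently, work directly with expenditure since P cancels).
Midpoint %ΔQ = (4824.00 − 8297.95)/6560.98 = -0.52949; midpoint %ΔI = (50900 − 72720)/61810 = -0.35302.
η = -0.52949 / -0.35302 = 1.500.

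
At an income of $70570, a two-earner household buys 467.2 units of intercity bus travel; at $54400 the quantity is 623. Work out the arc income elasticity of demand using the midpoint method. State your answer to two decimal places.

-1.10

ΔQ = 623 − 467.2 = 155.8; midpoint Q̄ = (467.2 + 623)/2 = 545.1.
ΔI = 54400 − 70570 = -16170; midpoint Ī = (70570 + 54400)/2 = 62485.
η = (ΔQ/Q̄) ÷ (ΔI/Ī) = (155.8/545.1) ÷ (-16170/62485) = -1.10.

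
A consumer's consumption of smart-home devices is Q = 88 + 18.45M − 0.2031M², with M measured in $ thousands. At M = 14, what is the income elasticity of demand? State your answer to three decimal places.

At M = 14: Q = 306.4924.
dQ/dM = 18.45 − 0.4062M = 12.76320.
η = (dQ/dM)·(M/Q) = 12.76320 × (14/306.4924) = 0.583.

0.583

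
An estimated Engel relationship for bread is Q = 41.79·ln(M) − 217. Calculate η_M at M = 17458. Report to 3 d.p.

At M = 17458: Q = 191.186.
dQ/dM = 41.79/M = 0.00239374 at this income.
η = (dQ/dM)·(M/Q) = 0.00239374 × (17458/191.186) = 0.219.

0.219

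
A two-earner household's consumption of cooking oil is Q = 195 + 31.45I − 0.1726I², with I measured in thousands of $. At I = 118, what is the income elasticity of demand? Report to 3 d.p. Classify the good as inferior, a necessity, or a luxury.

-0.729 (inferior good)

At I = 118: Q = 1502.8176.
dQ/dI = 31.45 − 0.3452I = -9.28360.
η = (dQ/dI)·(I/Q) = -9.28360 × (118/1502.8176) = -0.729.
η < 0 ⇒ inferior good.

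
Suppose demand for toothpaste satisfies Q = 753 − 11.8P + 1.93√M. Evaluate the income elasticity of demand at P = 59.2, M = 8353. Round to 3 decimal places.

0.382

At P = 59.2, M = 8353: Q = 230.832.
Holding P constant, ∂Q/∂M = 1.93/(2√M) = 0.0105586.
η_M = (∂Q/∂M)·(M/Q) = 0.0105586 × (8353/230.832) = 0.382.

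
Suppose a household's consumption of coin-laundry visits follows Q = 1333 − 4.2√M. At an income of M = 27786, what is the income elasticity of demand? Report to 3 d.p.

At M = 27786: Q = 632.896.
dQ/dM = -4.2/(2√M) = -0.0125981 at this income.
η = (dQ/dM)·(M/Q) = -0.0125981 × (27786/632.896) = -0.553.

-0.553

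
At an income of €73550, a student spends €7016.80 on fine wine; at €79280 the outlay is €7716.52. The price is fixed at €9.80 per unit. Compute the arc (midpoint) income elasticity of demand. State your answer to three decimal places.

1.267

With a constant price, Q₁ = 7016.80/9.80 = 716.000 and Q₂ = 7716.52/9.80 = 787.400 (equivalently, work directly with expenditure since P cancels).
Midpoint %ΔQ = (7716.52 − 7016.80)/7366.66 = 0.09498; midpoint %ΔI = (79280 − 73550)/76415 = 0.07499.
η = 0.09498 / 0.07499 = 1.267.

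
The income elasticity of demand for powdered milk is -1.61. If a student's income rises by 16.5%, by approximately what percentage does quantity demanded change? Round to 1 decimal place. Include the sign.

-26.6%

%ΔQ ≈ η × %ΔI = -1.61 × 16.5% = -26.6%.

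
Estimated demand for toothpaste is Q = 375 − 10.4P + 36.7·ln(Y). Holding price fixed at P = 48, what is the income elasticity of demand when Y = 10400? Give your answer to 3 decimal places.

At P = 48, Y = 10400: Q = 215.259.
Holding P constant, ∂Q/∂Y = 36.7/Y = 0.00352885.
η_Y = (∂Q/∂Y)·(Y/Q) = 0.00352885 × (10400/215.259) = 0.170.

0.170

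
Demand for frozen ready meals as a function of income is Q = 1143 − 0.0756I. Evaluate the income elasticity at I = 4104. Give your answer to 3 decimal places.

-0.373

At I = 4104: Q = 832.738.
dQ/dI = −0.0756.
η = (dQ/dI)·(I/Q) = -0.0756 × (4104/832.738) = -0.373.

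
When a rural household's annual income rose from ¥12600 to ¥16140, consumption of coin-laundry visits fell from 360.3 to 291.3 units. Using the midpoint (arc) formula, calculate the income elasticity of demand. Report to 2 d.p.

-0.86

ΔQ = 291.3 − 360.3 = -69; midpoint Q̄ = (360.3 + 291.3)/2 = 325.8.
ΔI = 16140 − 12600 = 3540; midpoint Ī = (12600 + 16140)/2 = 14370.
η = (ΔQ/Q̄) ÷ (ΔI/Ī) = (-69/325.8) ÷ (3540/14370) = -0.86.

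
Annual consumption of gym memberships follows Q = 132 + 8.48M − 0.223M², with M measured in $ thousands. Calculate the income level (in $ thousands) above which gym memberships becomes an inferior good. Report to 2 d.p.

dQ/dM = 8.48 − 0.446M.
The good is inferior where dQ/dM < 0. Setting dQ/dM = 0 gives M = 8.48 / 0.446 = 19.01.

19.01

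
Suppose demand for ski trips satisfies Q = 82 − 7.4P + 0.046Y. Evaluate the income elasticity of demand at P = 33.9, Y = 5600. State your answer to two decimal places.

2.90

At P = 33.9, Y = 5600: Q = 88.740.
Holding P constant, ∂Q/∂Y = 0.046.
η_Y = (∂Q/∂Y)·(Y/Q) = 0.046 × (5600/88.740) = 2.90.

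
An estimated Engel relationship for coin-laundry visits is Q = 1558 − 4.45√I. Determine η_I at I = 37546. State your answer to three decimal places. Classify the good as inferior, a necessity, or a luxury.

At I = 37546: Q = 695.733.
dQ/dI = -4.45/(2√I) = -0.0114828 at this income.
η = (dQ/dI)·(I/Q) = -0.0114828 × (37546/695.733) = -0.620.
Since η < 0, the good is an inferior good.

-0.620 (inferior good)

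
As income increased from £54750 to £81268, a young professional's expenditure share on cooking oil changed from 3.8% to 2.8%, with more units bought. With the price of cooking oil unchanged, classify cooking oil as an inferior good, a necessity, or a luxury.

necessity

Quantity rises but the budget share falls as income rises, so 0 < η < 1.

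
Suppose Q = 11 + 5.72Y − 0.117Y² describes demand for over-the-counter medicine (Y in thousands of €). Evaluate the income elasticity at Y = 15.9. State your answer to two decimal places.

At Y = 15.9: Q = 72.3692.
dQ/dY = 5.72 − 0.234Y = 1.99940.
η = (dQ/dY)·(Y/Q) = 1.99940 × (15.9/72.3692) = 0.44.

0.44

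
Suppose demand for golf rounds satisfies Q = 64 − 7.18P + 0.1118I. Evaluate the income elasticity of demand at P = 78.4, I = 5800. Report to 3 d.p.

4.337

At P = 78.4, I = 5800: Q = 149.528.
Holding P constant, ∂Q/∂I = 0.1118.
η_I = (∂Q/∂I)·(I/Q) = 0.1118 × (5800/149.528) = 4.337.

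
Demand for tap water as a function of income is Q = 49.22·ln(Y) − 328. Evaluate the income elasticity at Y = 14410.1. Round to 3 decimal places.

At Y = 14410.1: Q = 143.315.
dQ/dY = 49.22/Y = 0.00341566 at this income.
η = (dQ/dY)·(Y/Q) = 0.00341566 × (14410.1/143.315) = 0.343.

0.343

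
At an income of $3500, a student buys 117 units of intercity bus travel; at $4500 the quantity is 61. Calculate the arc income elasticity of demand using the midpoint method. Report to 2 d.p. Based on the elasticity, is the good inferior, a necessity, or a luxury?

ΔQ = 61 − 117 = -56; midpoint Q̄ = (117 + 61)/2 = 89.
ΔI = 4500 − 3500 = 1000; midpoint Ī = (3500 + 4500)/2 = 4000.
η = (ΔQ/Q̄) ÷ (ΔI/Ī) = (-56/89) ÷ (1000/4000) = -2.52.
η < 0 ⇒ inferior good.

-2.52 (inferior good)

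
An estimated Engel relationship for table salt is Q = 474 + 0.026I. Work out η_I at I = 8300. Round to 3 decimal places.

0.313

At I = 8300: Q = 689.800.
dQ/dI = 0.026.
η = (dQ/dI)·(I/Q) = 0.026 × (8300/689.800) = 0.313.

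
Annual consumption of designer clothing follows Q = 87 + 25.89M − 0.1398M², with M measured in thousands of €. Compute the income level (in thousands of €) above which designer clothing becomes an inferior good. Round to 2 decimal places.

92.60

dQ/dM = 25.89 − 0.2796M.
The good is inferior where dQ/dM < 0. Setting dQ/dM = 0 gives M = 25.89 / 0.2796 = 92.60.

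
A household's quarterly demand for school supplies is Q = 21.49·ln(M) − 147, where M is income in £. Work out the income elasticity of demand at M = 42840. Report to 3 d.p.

0.261

At M = 42840: Q = 82.196.
dQ/dM = 21.49/M = 0.000501634 at this income.
η = (dQ/dM)·(M/Q) = 0.000501634 × (42840/82.196) = 0.261.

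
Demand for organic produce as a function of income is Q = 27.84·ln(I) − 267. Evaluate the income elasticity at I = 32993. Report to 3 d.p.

At I = 32993: Q = 22.649.
dQ/dI = 27.84/I = 0.000843815 at this income.
η = (dQ/dI)·(I/Q) = 0.000843815 × (32993/22.649) = 1.229.

1.229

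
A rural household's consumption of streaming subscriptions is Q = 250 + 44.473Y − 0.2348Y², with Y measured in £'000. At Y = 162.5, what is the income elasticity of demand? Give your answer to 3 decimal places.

-4.052

At Y = 162.5: Q = 1276.6750.
dQ/dY = 44.473 − 0.4696Y = -31.83700.
η = (dQ/dY)·(Y/Q) = -31.83700 × (162.5/1276.6750) = -4.052.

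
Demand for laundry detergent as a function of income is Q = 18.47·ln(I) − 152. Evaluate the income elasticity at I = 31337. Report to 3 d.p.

0.471

At I = 31337: Q = 39.212.
dQ/dI = 18.47/I = 0.000589399 at this income.
η = (dQ/dI)·(I/Q) = 0.000589399 × (31337/39.212) = 0.471.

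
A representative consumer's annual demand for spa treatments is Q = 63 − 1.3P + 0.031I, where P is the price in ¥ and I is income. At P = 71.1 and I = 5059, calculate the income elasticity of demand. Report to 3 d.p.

At P = 71.1, I = 5059: Q = 127.399.
Holding P constant, ∂Q/∂I = 0.031.
η_I = (∂Q/∂I)·(I/Q) = 0.031 × (5059/127.399) = 1.231.

1.231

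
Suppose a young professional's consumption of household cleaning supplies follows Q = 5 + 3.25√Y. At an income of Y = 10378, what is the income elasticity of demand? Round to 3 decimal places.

0.493

At Y = 10378: Q = 336.086.
dQ/dY = 3.25/(2√Y) = 0.0159513 at this income.
η = (dQ/dY)·(Y/Q) = 0.0159513 × (10378/336.086) = 0.493.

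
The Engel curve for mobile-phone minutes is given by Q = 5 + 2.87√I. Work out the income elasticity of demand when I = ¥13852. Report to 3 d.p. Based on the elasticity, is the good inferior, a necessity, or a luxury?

At I = 13852: Q = 342.783.
dQ/dI = 2.87/(2√I) = 0.0121926 at this income.
η = (dQ/dI)·(I/Q) = 0.0121926 × (13852/342.783) = 0.493.
Since 0 < η < 1, the good is a necessity.

0.493 (necessity)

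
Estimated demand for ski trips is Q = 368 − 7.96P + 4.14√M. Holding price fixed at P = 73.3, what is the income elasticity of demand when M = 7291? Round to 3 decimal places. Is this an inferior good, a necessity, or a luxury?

At P = 73.3, M = 7291: Q = 138.036.
Holding P constant, ∂Q/∂M = 4.14/(2√M) = 0.0242425.
η_M = (∂Q/∂M)·(M/Q) = 0.0242425 × (7291/138.036) = 1.280.
Since η > 1, this is a luxury.

1.280 (luxury)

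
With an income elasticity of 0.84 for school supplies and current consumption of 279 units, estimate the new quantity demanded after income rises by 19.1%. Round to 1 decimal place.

323.8

%ΔQ ≈ η × %ΔI = 0.84 × 19.1% = 16.044%.
New Q ≈ 279 × (1 + 0.16044) = 323.8.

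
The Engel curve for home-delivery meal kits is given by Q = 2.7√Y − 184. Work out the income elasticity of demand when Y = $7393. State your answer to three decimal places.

2.411

At Y = 7393: Q = 48.153.
dQ/dY = 2.7/(2√Y) = 0.0157009 at this income.
η = (dQ/dY)·(Y/Q) = 0.0157009 × (7393/48.153) = 2.411.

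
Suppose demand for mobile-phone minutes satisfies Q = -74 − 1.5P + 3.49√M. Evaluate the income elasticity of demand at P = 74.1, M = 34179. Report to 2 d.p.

At P = 74.1, M = 34179: Q = 460.066.
Holding P constant, ∂Q/∂M = 3.49/(2√M) = 0.00943878.
η_M = (∂Q/∂M)·(M/Q) = 0.00943878 × (34179/460.066) = 0.70.

0.70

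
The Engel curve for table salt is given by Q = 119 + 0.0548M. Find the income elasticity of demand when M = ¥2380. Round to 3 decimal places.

0.523

At M = 2380: Q = 249.424.
dQ/dM = 0.0548.
η = (dQ/dM)·(M/Q) = 0.0548 × (2380/249.424) = 0.523.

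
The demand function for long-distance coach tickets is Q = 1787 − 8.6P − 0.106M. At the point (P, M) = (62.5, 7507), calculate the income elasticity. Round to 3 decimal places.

At P = 62.5, M = 7507: Q = 453.758.
Holding P constant, ∂Q/∂M = −0.106.
η_M = (∂Q/∂M)·(M/Q) = -0.106 × (7507/453.758) = -1.754.

-1.754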